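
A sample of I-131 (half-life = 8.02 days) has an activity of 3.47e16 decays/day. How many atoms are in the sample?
N = A/λ = 4.015e17 atoms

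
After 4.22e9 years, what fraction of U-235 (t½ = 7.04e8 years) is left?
N/N₀ = (1/2)^(t/t½) = 0.01569 = 1.57%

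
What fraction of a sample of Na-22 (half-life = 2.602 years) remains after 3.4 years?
N/N₀ = (1/2)^(t/t½) = 0.4042 = 40.4%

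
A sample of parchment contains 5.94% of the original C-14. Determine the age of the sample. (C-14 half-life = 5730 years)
Age = t½ × log₂(1/ratio) = 23340 years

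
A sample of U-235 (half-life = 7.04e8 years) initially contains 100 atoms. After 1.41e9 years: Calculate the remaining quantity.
N = N₀(1/2)^(t/t½) = 24.95 atoms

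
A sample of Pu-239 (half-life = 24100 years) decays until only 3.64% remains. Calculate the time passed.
t = t½ × log₂(N₀/N) = 1.152e5 years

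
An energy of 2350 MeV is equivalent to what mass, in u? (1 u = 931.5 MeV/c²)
m = E/c² = 2.523 u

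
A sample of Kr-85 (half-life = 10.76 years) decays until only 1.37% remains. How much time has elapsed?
t = t½ × log₂(N₀/N) = 66.6 years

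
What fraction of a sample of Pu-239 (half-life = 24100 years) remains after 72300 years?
N/N₀ = (1/2)^(t/t½) = 0.125 = 12.5%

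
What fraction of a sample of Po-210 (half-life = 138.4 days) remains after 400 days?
N/N₀ = (1/2)^(t/t½) = 0.1349 = 13.5%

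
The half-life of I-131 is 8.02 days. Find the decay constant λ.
λ = ln(2)/t½ = 0.08643 day⁻¹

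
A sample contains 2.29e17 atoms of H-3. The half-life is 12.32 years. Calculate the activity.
A = λN = 1.288e16 decays/year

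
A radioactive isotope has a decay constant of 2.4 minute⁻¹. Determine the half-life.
t½ = ln(2)/λ = 0.2888 minutes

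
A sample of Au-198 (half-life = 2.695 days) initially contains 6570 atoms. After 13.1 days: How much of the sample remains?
N = N₀(1/2)^(t/t½) = 226.1 atoms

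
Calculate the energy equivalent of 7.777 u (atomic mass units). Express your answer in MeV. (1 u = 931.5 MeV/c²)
E = mc² = 7244 MeV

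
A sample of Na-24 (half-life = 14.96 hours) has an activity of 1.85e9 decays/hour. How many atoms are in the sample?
N = A/λ = 3.993e10 atoms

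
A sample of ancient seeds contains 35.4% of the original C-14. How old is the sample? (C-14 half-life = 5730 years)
Age = t½ × log₂(1/ratio) = 8585 years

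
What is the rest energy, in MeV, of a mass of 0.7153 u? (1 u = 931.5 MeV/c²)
E = mc² = 666.3 MeV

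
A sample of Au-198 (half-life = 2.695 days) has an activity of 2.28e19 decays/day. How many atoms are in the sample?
N = A/λ = 8.865e19 atoms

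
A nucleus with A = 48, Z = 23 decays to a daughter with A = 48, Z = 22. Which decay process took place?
ΔA = 0, ΔZ = -1 ⇒ beta-plus decay (β⁺) or electron capture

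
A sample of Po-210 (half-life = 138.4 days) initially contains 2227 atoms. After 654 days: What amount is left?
N = N₀(1/2)^(t/t½) = 84.18 atoms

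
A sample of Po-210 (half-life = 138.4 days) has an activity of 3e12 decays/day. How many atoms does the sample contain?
N = A/λ = 5.99e14 atoms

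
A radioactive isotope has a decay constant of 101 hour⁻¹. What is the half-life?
t½ = ln(2)/λ = 0.006863 hours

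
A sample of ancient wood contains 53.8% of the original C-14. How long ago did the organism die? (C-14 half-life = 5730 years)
Age = t½ × log₂(1/ratio) = 5124 years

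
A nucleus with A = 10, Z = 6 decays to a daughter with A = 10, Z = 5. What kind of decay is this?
ΔA = 0, ΔZ = -1 ⇒ beta-plus decay (β⁺) or electron capture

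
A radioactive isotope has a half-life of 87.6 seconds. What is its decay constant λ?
λ = ln(2)/t½ = 0.007913 second⁻¹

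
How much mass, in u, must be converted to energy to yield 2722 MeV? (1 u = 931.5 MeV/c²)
m = E/c² = 2.922 u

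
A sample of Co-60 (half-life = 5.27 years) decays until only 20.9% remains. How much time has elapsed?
t = t½ × log₂(N₀/N) = 11.9 years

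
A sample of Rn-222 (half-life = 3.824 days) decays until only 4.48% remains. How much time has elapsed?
t = t½ × log₂(N₀/N) = 17.13 days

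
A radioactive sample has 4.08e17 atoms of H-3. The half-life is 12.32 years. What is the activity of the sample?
A = λN = 2.295e16 decays/year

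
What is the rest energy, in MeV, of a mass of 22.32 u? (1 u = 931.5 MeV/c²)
E = mc² = 20790 MeV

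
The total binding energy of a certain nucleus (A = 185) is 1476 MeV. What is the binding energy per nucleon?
B.E./A = 1476/185 = 7.978 MeV/nucleon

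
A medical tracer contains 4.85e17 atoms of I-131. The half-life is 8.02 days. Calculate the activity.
A = λN = 4.192e16 decays/day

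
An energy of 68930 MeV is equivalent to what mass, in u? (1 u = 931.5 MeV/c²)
m = E/c² = 74 u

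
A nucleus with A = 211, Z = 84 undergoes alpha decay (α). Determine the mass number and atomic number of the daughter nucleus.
Daughter: A = 207, Z = 82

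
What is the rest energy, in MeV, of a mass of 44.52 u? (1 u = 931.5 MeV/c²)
E = mc² = 41470 MeV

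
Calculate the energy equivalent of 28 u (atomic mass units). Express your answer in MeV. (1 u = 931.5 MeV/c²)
E = mc² = 26080 MeV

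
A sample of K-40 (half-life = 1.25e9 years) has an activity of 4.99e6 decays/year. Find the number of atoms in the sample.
N = A/λ = 8.999e15 atoms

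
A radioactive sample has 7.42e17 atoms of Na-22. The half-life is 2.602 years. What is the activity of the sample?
A = λN = 1.977e17 decays/year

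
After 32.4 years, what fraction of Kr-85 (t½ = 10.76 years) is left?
N/N₀ = (1/2)^(t/t½) = 0.124 = 12.4%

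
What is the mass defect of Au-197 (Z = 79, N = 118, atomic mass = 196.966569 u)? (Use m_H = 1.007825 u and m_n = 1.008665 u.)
Δm = Z·m_H + N·m_n − M = 1.674 u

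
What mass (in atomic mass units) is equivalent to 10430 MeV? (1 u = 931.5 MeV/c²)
m = E/c² = 11.2 u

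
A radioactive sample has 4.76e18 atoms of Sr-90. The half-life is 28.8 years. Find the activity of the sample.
A = λN = 1.146e17 decays/year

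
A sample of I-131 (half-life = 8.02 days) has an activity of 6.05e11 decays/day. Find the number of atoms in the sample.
N = A/λ = 7e12 atoms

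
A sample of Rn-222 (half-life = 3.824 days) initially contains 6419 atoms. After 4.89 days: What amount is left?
N = N₀(1/2)^(t/t½) = 2646 atoms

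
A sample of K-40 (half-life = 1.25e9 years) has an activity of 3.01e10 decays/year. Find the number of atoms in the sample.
N = A/λ = 5.428e19 atoms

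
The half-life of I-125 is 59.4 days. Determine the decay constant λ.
λ = ln(2)/t½ = 0.01167 day⁻¹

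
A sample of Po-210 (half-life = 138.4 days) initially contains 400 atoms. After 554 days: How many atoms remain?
N = N₀(1/2)^(t/t½) = 24.95 atoms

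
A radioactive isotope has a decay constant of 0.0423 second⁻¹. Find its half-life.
t½ = ln(2)/λ = 16.39 seconds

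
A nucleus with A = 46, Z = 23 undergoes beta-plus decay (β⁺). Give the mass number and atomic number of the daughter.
Daughter: A = 46, Z = 22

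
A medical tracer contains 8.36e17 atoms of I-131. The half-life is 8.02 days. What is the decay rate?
A = λN = 7.225e16 decays/day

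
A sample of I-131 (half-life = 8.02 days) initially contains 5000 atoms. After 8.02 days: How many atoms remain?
N = N₀(1/2)^(t/t½) = 2500 atoms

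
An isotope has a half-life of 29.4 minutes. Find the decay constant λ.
λ = ln(2)/t½ = 0.02358 minute⁻¹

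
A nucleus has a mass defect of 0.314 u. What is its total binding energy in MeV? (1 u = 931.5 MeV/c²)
B.E. = Δm × 931.5 = 292.5 MeV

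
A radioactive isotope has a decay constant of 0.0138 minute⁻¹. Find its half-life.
t½ = ln(2)/λ = 50.23 minutes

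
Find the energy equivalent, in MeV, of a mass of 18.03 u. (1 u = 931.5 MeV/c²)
E = mc² = 16790 MeV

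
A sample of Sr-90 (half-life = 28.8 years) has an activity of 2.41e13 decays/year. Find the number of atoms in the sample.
N = A/λ = 1.001e15 atoms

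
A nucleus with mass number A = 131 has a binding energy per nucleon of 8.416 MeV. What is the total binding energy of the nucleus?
B.E. = 8.416 × 131 = 1102 MeV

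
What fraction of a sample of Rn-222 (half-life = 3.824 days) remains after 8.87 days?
N/N₀ = (1/2)^(t/t½) = 0.2003 = 20%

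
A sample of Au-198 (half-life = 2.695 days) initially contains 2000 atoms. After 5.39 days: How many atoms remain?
N = N₀(1/2)^(t/t½) = 500 atoms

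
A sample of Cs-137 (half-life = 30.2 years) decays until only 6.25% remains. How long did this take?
t = t½ × log₂(N₀/N) = 120.8 years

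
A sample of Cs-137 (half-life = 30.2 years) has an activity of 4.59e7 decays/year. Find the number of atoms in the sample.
N = A/λ = 2e9 atoms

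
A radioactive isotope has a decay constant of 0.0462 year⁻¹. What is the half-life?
t½ = ln(2)/λ = 15 years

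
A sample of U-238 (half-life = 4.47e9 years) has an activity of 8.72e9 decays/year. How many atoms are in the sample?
N = A/λ = 5.623e19 atoms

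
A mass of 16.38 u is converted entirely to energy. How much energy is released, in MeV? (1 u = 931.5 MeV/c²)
E = mc² = 15260 MeV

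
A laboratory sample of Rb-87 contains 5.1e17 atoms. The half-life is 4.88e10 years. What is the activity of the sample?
A = λN = 7.244e6 decays/year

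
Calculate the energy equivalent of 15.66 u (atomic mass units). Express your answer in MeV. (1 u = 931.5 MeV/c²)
E = mc² = 14590 MeV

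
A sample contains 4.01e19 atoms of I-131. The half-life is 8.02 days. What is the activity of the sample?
A = λN = 3.466e18 decays/day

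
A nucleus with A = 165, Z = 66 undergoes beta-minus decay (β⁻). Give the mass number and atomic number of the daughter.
Daughter: A = 165, Z = 67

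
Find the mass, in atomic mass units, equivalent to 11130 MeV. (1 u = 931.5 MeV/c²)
m = E/c² = 11.95 u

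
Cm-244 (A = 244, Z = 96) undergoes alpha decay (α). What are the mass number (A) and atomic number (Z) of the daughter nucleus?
Daughter: A = 240, Z = 94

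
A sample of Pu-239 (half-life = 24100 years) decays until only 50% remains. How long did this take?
t = t½ × log₂(N₀/N) = 24100 years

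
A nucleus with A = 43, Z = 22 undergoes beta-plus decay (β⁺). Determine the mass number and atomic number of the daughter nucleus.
Daughter: A = 43, Z = 21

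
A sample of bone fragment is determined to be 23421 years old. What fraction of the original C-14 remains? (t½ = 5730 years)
N/N₀ = (1/2)^(t/t½) = 0.05882 = 5.88%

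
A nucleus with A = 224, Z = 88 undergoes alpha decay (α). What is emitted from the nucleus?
α particle = ⁴₂He (2 protons + 2 neutrons)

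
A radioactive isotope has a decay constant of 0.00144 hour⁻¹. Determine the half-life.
t½ = ln(2)/λ = 481.4 hours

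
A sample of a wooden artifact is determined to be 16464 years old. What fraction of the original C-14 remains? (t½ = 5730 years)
N/N₀ = (1/2)^(t/t½) = 0.1365 = 13.6%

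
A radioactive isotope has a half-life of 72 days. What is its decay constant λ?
λ = ln(2)/t½ = 0.009627 day⁻¹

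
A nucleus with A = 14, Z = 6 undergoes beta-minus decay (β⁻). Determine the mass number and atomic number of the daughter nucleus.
Daughter: A = 14, Z = 7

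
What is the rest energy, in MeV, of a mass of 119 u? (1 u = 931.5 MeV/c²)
E = mc² = 1.108e5 MeV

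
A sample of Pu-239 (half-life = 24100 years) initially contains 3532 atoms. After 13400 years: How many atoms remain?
N = N₀(1/2)^(t/t½) = 2402 atoms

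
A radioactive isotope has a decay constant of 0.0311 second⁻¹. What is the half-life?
t½ = ln(2)/λ = 22.29 seconds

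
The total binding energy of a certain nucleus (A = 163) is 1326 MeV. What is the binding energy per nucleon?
B.E./A = 1326/163 = 8.135 MeV/nucleon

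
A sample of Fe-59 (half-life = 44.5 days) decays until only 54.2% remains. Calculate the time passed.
t = t½ × log₂(N₀/N) = 39.32 days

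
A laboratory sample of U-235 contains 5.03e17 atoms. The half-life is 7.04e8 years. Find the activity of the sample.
A = λN = 4.952e8 decays/year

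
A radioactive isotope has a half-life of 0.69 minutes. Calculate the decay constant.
λ = ln(2)/t½ = 1.005 minute⁻¹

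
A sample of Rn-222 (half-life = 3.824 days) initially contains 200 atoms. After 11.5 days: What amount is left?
N = N₀(1/2)^(t/t½) = 24.87 atoms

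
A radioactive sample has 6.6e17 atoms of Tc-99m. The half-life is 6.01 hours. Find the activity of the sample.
A = λN = 7.612e16 decays/hour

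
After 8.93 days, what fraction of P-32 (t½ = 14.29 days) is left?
N/N₀ = (1/2)^(t/t½) = 0.6485 = 64.8%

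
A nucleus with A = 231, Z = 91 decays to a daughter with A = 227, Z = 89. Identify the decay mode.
ΔA = -4, ΔZ = -2 ⇒ alpha decay (α)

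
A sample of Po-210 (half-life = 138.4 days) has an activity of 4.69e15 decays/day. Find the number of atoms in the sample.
N = A/λ = 9.364e17 atoms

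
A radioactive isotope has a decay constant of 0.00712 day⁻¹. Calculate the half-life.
t½ = ln(2)/λ = 97.35 days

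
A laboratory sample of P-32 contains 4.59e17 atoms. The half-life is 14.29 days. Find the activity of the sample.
A = λN = 2.226e16 decays/day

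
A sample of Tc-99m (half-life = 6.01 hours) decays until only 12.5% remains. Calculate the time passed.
t = t½ × log₂(N₀/N) = 18.03 hours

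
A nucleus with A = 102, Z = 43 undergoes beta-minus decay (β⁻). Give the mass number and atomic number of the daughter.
Daughter: A = 102, Z = 44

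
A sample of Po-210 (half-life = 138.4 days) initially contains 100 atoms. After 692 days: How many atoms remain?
N = N₀(1/2)^(t/t½) = 3.125 atoms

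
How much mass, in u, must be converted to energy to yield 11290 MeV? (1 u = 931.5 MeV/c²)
m = E/c² = 12.12 u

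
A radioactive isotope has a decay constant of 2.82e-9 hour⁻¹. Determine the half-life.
t½ = ln(2)/λ = 2.458e8 hours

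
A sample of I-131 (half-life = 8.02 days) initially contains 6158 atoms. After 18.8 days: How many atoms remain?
N = N₀(1/2)^(t/t½) = 1213 atoms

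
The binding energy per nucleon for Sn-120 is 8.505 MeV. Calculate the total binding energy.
B.E. = 8.505 × 120 = 1021 MeV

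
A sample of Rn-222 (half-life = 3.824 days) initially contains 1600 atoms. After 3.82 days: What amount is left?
N = N₀(1/2)^(t/t½) = 800.6 atoms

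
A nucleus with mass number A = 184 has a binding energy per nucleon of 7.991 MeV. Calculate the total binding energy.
B.E. = 7.991 × 184 = 1470 MeV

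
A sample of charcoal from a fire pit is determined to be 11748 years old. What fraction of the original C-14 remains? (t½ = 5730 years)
N/N₀ = (1/2)^(t/t½) = 0.2414 = 24.1%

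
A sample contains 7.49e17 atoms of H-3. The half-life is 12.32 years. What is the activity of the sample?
A = λN = 4.214e16 decays/year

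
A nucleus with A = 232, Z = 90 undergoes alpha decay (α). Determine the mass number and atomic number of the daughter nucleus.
Daughter: A = 228, Z = 88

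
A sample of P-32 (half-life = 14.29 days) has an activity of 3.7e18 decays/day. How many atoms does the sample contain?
N = A/λ = 7.628e19 atoms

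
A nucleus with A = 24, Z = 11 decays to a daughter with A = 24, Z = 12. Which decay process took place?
ΔA = 0, ΔZ = +1 ⇒ beta-minus decay (β⁻)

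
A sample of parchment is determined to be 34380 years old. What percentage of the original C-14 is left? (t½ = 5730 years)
N/N₀ = (1/2)^(t/t½) = 0.01562 = 1.56%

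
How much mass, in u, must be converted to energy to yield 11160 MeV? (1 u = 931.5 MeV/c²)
m = E/c² = 11.98 u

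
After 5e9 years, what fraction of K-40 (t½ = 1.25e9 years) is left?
N/N₀ = (1/2)^(t/t½) = 0.0625 = 6.25%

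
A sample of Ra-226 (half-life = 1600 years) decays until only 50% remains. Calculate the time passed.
t = t½ × log₂(N₀/N) = 1600 years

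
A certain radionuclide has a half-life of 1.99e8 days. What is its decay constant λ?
λ = ln(2)/t½ = 3.483e-9 day⁻¹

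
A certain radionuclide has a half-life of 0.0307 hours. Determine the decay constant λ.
λ = ln(2)/t½ = 22.58 hour⁻¹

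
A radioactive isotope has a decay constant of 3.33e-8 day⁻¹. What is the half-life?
t½ = ln(2)/λ = 2.082e7 days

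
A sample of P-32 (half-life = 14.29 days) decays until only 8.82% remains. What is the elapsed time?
t = t½ × log₂(N₀/N) = 50.06 days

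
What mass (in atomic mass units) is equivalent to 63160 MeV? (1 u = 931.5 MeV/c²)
m = E/c² = 67.8 u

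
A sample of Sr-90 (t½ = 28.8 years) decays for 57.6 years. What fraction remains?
N/N₀ = (1/2)^(t/t½) = 0.25 = 25%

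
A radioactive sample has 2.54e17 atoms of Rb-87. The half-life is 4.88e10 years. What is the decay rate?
A = λN = 3.608e6 decays/year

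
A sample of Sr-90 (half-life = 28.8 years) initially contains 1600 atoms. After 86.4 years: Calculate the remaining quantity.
N = N₀(1/2)^(t/t½) = 200 atoms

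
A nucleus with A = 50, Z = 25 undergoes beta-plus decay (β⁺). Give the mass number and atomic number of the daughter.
Daughter: A = 50, Z = 24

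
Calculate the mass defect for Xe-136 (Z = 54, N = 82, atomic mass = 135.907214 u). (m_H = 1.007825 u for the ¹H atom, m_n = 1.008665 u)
Δm = Z·m_H + N·m_n − M = 1.226 u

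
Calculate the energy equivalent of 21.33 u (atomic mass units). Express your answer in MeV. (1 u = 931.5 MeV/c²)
E = mc² = 19870 MeV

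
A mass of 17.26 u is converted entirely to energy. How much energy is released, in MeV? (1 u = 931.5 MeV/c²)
E = mc² = 16080 MeV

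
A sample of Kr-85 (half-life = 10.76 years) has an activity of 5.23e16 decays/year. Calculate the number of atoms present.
N = A/λ = 8.119e17 atoms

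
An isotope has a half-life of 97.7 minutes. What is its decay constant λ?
λ = ln(2)/t½ = 0.007095 minute⁻¹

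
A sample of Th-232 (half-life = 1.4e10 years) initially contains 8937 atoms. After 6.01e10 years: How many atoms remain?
N = N₀(1/2)^(t/t½) = 455.9 atoms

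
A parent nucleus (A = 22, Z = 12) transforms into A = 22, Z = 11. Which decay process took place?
ΔA = 0, ΔZ = -1 ⇒ beta-plus decay (β⁺) or electron capture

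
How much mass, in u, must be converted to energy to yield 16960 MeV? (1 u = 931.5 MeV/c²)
m = E/c² = 18.21 u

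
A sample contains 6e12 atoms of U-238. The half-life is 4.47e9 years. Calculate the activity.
A = λN = 930.4 decays/year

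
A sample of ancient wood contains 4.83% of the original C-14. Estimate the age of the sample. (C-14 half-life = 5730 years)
Age = t½ × log₂(1/ratio) = 25050 years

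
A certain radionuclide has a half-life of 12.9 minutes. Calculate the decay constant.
λ = ln(2)/t½ = 0.05373 minute⁻¹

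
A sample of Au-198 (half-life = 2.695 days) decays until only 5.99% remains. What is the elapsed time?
t = t½ × log₂(N₀/N) = 10.95 days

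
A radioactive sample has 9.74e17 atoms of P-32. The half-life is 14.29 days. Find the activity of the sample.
A = λN = 4.724e16 decays/day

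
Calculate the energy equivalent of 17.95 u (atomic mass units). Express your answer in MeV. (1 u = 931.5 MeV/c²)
E = mc² = 16720 MeV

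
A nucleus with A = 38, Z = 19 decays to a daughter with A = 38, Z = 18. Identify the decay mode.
ΔA = 0, ΔZ = -1 ⇒ beta-plus decay (β⁺) or electron capture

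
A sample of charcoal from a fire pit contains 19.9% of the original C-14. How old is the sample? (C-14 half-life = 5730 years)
Age = t½ × log₂(1/ratio) = 13350 years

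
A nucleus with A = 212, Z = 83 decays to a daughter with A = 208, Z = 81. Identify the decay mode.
ΔA = -4, ΔZ = -2 ⇒ alpha decay (α)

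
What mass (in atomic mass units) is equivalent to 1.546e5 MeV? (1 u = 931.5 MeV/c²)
m = E/c² = 166 u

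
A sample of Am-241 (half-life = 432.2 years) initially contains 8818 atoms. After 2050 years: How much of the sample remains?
N = N₀(1/2)^(t/t½) = 329.3 atoms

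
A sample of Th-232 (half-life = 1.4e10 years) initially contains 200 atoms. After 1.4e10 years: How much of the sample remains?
N = N₀(1/2)^(t/t½) = 100 atoms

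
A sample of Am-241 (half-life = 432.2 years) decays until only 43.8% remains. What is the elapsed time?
t = t½ × log₂(N₀/N) = 514.7 years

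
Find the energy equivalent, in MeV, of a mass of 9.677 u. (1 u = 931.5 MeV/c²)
E = mc² = 9014 MeV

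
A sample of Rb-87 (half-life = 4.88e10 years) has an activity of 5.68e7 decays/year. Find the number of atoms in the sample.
N = A/λ = 3.999e18 atoms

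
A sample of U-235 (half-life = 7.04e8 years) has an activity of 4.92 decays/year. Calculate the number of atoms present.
N = A/λ = 4.997e9 atoms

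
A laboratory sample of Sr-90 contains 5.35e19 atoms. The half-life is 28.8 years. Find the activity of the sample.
A = λN = 1.288e18 decays/year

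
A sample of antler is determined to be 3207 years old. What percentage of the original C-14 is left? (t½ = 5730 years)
N/N₀ = (1/2)^(t/t½) = 0.6784 = 67.8%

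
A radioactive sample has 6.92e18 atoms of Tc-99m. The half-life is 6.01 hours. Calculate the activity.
A = λN = 7.981e17 decays/hour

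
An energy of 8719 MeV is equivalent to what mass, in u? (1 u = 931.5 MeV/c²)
m = E/c² = 9.36 u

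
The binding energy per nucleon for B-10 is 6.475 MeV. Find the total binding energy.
B.E. = 6.475 × 10 = 64.75 MeV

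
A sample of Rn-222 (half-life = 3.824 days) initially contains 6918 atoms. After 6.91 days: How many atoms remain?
N = N₀(1/2)^(t/t½) = 1977 atoms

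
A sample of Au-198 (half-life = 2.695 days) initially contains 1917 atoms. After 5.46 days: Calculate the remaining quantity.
N = N₀(1/2)^(t/t½) = 470.7 atoms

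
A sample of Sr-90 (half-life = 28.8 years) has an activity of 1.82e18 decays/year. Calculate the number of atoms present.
N = A/λ = 7.562e19 atoms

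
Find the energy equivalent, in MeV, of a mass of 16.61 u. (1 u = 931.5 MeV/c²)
E = mc² = 15470 MeV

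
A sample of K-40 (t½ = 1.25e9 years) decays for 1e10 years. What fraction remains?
N/N₀ = (1/2)^(t/t½) = 0.003906 = 0.391%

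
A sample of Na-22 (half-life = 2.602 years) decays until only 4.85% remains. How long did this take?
t = t½ × log₂(N₀/N) = 11.36 years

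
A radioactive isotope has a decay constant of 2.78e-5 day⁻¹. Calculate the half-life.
t½ = ln(2)/λ = 24930 days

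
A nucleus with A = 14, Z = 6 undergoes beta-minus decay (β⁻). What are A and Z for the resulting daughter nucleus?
Daughter: A = 14, Z = 7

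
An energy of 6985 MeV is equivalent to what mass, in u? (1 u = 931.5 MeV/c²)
m = E/c² = 7.499 u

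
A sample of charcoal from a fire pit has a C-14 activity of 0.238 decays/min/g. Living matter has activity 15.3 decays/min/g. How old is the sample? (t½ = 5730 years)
Age = t½ × log₂(A₀/A) = 34420 years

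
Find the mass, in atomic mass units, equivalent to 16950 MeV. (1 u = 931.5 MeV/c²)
m = E/c² = 18.2 u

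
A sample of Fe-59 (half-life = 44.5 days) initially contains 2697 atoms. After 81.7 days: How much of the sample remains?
N = N₀(1/2)^(t/t½) = 755.4 atoms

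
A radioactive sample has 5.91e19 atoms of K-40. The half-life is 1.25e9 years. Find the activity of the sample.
A = λN = 3.277e10 decays/year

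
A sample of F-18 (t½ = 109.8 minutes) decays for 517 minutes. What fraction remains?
N/N₀ = (1/2)^(t/t½) = 0.03825 = 3.82%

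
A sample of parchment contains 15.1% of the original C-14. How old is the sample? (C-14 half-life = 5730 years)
Age = t½ × log₂(1/ratio) = 15630 years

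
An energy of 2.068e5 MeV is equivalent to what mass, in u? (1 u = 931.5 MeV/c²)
m = E/c² = 222 u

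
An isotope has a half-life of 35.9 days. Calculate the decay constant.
λ = ln(2)/t½ = 0.01931 day⁻¹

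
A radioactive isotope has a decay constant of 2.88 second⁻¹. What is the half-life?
t½ = ln(2)/λ = 0.2407 seconds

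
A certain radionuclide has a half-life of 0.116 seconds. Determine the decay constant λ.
λ = ln(2)/t½ = 5.975 second⁻¹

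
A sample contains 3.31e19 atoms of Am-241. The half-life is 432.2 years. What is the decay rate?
A = λN = 5.308e16 decays/year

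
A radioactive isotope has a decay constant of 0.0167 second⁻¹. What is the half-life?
t½ = ln(2)/λ = 41.51 seconds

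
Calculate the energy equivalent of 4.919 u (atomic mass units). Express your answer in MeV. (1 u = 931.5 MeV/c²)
E = mc² = 4582 MeV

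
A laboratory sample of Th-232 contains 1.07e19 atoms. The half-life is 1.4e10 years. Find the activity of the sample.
A = λN = 5.298e8 decays/year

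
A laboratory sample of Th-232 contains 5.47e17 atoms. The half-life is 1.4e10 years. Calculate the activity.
A = λN = 2.708e7 decays/year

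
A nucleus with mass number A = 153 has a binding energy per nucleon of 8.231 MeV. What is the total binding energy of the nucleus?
B.E. = 8.231 × 153 = 1259 MeV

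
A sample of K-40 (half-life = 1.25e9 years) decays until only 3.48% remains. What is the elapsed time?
t = t½ × log₂(N₀/N) = 6.056e9 years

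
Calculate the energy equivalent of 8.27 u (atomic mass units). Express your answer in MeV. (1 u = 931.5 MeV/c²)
E = mc² = 7704 MeV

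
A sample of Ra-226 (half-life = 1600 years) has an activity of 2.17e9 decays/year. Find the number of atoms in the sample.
N = A/λ = 5.009e12 atoms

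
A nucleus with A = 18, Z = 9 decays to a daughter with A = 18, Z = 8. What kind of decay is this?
ΔA = 0, ΔZ = -1 ⇒ beta-plus decay (β⁺) or electron capture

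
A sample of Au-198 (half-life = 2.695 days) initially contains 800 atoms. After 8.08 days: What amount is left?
N = N₀(1/2)^(t/t½) = 100.1 atoms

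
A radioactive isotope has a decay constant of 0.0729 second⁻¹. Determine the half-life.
t½ = ln(2)/λ = 9.508 seconds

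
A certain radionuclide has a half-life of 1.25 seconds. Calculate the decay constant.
λ = ln(2)/t½ = 0.5545 second⁻¹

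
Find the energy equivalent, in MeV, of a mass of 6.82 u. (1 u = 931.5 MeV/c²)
E = mc² = 6353 MeV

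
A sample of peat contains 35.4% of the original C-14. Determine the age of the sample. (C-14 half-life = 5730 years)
Age = t½ × log₂(1/ratio) = 8585 years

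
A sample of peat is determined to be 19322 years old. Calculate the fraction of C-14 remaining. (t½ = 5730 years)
N/N₀ = (1/2)^(t/t½) = 0.09658 = 9.66%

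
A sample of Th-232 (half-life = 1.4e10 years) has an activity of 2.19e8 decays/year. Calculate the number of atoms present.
N = A/λ = 4.423e18 atoms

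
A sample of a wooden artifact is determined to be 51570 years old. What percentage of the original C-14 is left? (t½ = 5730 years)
N/N₀ = (1/2)^(t/t½) = 0.001953 = 0.195%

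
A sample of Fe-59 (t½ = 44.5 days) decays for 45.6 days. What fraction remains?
N/N₀ = (1/2)^(t/t½) = 0.4915 = 49.2%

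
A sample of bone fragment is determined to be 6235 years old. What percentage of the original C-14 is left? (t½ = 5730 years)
N/N₀ = (1/2)^(t/t½) = 0.4704 = 47%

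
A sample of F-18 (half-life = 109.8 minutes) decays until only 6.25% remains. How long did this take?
t = t½ × log₂(N₀/N) = 439.2 minutes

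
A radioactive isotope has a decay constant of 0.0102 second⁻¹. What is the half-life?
t½ = ln(2)/λ = 67.96 seconds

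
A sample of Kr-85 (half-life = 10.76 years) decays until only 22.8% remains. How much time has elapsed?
t = t½ × log₂(N₀/N) = 22.95 years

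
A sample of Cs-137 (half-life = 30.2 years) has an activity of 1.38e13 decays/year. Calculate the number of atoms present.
N = A/λ = 6.013e14 atoms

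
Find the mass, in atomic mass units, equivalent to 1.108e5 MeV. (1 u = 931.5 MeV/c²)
m = E/c² = 118.9 u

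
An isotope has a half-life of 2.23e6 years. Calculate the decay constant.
λ = ln(2)/t½ = 3.108e-7 year⁻¹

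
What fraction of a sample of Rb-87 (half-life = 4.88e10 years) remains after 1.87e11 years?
N/N₀ = (1/2)^(t/t½) = 0.07022 = 7.02%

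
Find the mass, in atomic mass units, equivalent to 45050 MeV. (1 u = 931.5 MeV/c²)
m = E/c² = 48.36 u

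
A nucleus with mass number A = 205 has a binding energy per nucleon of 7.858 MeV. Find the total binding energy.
B.E. = 7.858 × 205 = 1611 MeV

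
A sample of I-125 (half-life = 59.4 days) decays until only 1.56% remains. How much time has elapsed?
t = t½ × log₂(N₀/N) = 356.5 days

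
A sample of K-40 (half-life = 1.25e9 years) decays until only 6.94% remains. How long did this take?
t = t½ × log₂(N₀/N) = 4.811e9 years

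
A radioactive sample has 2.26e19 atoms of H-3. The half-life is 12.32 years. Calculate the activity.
A = λN = 1.272e18 decays/year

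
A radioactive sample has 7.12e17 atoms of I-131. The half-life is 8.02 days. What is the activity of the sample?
A = λN = 6.154e16 decays/day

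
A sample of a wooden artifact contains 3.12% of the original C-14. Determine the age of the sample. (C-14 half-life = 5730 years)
Age = t½ × log₂(1/ratio) = 28660 years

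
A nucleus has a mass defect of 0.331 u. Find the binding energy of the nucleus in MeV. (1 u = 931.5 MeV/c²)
B.E. = Δm × 931.5 = 308.3 MeV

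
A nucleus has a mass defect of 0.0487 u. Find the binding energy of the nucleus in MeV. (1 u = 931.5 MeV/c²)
B.E. = Δm × 931.5 = 45.36 MeV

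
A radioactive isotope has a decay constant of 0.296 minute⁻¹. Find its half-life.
t½ = ln(2)/λ = 2.342 minutes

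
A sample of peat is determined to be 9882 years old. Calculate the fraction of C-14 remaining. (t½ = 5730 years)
N/N₀ = (1/2)^(t/t½) = 0.3026 = 30.3%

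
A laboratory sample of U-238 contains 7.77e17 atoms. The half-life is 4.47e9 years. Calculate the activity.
A = λN = 1.205e8 decays/year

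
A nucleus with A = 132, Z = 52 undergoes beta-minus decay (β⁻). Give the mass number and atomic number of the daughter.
Daughter: A = 132, Z = 53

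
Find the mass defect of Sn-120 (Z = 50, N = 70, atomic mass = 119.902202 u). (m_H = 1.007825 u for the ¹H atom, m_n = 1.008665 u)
Δm = Z·m_H + N·m_n − M = 1.096 u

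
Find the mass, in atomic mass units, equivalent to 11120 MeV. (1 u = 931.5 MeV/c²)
m = E/c² = 11.94 u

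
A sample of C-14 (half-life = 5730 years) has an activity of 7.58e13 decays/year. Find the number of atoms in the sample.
N = A/λ = 6.266e17 atoms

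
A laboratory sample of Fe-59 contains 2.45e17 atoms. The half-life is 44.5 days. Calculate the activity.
A = λN = 3.816e15 decays/day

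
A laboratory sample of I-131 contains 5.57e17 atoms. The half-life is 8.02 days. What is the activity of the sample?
A = λN = 4.814e16 decays/day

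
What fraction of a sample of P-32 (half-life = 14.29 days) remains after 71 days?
N/N₀ = (1/2)^(t/t½) = 0.03194 = 3.19%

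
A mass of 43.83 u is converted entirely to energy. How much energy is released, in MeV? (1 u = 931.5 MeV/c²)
E = mc² = 40830 MeV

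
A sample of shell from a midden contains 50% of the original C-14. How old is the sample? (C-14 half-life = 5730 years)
Age = t½ × log₂(1/ratio) = 5730 years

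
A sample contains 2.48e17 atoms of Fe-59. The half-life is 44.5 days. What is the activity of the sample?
A = λN = 3.863e15 decays/day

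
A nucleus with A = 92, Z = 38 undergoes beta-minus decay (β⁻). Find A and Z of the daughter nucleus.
Daughter: A = 92, Z = 39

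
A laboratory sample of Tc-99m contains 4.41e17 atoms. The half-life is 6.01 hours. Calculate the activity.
A = λN = 5.086e16 decays/hour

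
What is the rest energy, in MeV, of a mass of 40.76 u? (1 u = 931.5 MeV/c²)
E = mc² = 37970 MeV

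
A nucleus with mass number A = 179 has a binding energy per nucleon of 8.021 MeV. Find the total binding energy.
B.E. = 8.021 × 179 = 1436 MeV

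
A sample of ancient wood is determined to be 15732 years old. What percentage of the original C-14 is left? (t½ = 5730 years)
N/N₀ = (1/2)^(t/t½) = 0.1491 = 14.9%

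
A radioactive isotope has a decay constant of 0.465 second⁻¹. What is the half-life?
t½ = ln(2)/λ = 1.491 seconds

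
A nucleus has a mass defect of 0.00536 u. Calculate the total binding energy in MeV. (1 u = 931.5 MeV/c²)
B.E. = Δm × 931.5 = 4.993 MeV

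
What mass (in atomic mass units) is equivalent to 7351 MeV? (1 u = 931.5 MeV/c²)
m = E/c² = 7.892 u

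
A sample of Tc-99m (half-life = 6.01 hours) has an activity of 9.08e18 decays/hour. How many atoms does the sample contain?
N = A/λ = 7.873e19 atoms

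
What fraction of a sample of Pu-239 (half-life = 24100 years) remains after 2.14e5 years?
N/N₀ = (1/2)^(t/t½) = 0.002123 = 0.212%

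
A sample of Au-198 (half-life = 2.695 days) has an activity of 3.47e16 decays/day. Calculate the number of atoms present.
N = A/λ = 1.349e17 atoms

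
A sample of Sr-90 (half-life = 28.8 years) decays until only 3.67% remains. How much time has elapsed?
t = t½ × log₂(N₀/N) = 137.3 years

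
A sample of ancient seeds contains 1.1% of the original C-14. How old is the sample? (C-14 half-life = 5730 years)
Age = t½ × log₂(1/ratio) = 37280 years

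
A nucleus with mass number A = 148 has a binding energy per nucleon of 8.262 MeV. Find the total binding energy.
B.E. = 8.262 × 148 = 1223 MeV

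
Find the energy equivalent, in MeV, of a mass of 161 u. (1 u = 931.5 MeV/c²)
E = mc² = 1.5e5 MeV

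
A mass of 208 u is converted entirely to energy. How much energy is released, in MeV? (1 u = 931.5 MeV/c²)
E = mc² = 1.938e5 MeV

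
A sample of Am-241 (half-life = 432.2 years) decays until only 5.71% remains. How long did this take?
t = t½ × log₂(N₀/N) = 1785 years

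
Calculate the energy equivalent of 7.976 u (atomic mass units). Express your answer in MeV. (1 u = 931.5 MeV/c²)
E = mc² = 7430 MeV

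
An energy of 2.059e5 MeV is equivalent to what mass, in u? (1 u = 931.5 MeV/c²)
m = E/c² = 221 u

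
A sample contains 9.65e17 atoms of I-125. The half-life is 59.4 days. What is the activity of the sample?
A = λN = 1.126e16 decays/day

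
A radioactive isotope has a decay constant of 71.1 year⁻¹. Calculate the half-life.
t½ = ln(2)/λ = 0.009749 years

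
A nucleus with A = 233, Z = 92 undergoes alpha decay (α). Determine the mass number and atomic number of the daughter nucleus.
Daughter: A = 229, Z = 90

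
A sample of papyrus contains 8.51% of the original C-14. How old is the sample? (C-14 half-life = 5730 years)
Age = t½ × log₂(1/ratio) = 20370 years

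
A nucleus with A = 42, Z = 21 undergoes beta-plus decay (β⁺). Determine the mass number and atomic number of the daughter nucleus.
Daughter: A = 42, Z = 20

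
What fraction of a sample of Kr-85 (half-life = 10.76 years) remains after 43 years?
N/N₀ = (1/2)^(t/t½) = 0.06266 = 6.27%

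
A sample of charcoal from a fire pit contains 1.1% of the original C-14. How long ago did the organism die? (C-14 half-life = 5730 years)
Age = t½ × log₂(1/ratio) = 37280 years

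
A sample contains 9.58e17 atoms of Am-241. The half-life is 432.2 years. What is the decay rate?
A = λN = 1.536e15 decays/year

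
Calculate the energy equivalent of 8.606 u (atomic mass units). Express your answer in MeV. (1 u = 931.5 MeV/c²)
E = mc² = 8016 MeV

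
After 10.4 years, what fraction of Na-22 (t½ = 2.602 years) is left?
N/N₀ = (1/2)^(t/t½) = 0.06263 = 6.26%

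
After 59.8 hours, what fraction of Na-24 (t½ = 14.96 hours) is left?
N/N₀ = (1/2)^(t/t½) = 0.06262 = 6.26%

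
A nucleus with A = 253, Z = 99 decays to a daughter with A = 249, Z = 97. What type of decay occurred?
ΔA = -4, ΔZ = -2 ⇒ alpha decay (α)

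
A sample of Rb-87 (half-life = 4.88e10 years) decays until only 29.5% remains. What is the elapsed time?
t = t½ × log₂(N₀/N) = 8.595e10 years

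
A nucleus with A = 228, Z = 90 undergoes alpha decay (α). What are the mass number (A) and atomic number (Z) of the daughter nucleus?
Daughter: A = 224, Z = 88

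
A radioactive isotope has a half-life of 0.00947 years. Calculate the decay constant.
λ = ln(2)/t½ = 73.19 year⁻¹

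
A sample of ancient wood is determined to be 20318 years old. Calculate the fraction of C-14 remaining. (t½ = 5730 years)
N/N₀ = (1/2)^(t/t½) = 0.08562 = 8.56%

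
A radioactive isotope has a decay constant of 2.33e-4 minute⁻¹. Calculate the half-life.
t½ = ln(2)/λ = 2975 minutes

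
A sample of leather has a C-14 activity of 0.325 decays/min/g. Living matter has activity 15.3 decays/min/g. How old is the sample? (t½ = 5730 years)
Age = t½ × log₂(A₀/A) = 31840 years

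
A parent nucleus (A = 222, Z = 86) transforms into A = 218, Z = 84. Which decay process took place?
ΔA = -4, ΔZ = -2 ⇒ alpha decay (α)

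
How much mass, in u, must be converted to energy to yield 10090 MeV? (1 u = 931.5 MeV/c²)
m = E/c² = 10.83 u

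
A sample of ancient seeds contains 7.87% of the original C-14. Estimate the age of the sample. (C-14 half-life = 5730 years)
Age = t½ × log₂(1/ratio) = 21010 years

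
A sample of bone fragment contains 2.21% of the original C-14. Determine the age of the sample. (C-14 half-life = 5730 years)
Age = t½ × log₂(1/ratio) = 31510 years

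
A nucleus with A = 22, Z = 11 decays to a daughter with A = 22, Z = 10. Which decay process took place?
ΔA = 0, ΔZ = -1 ⇒ beta-plus decay (β⁺) or electron capture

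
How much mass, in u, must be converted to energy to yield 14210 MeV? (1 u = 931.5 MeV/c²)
m = E/c² = 15.25 u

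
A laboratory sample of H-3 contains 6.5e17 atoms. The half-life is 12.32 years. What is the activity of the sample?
A = λN = 3.657e16 decays/year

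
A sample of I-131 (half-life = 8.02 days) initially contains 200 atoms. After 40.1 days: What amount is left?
N = N₀(1/2)^(t/t½) = 6.25 atoms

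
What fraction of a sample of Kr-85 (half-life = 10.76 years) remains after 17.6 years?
N/N₀ = (1/2)^(t/t½) = 0.3218 = 32.2%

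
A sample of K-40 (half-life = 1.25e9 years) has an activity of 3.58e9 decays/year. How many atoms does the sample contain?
N = A/λ = 6.456e18 atoms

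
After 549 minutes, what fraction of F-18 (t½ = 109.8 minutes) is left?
N/N₀ = (1/2)^(t/t½) = 0.03125 = 3.12%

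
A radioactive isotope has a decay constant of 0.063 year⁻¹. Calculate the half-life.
t½ = ln(2)/λ = 11 years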